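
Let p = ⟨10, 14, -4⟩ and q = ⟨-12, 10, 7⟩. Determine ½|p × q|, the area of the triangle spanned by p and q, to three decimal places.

151.122

i: 14·7 - (-4)·10 = 98 - (-40) = 138
j: (-4)·(-12) - 10·7 = 48 - 70 = -22
k: 10·10 - 14·(-12) = 100 - (-168) = 268
p × q = (138, -22, 268)
|p × q| = √(138² + (-22)² + 268²) = √91352 ≈ 302.2449
area = ½ · 302.2449 ≈ 151.122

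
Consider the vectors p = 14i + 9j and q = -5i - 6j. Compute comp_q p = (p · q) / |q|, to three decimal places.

p · q = 14·(-5) + 9·(-6) = -70 - 54 = -124
|q| = √(25 + 36) = √61 ≈ 7.8102
comp_q p = -124 / √61 ≈ -15.877

-15.877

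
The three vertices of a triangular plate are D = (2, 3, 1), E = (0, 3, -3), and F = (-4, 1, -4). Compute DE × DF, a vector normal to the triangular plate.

DE = (-2, 0, -4)
DF = (-6, -2, -5)
i: 0·(-5) - (-4)·(-2) = 0 - 8 = -8
j: (-4)·(-6) - (-2)·(-5) = 24 - 10 = 14
k: (-2)·(-2) - 0·(-6) = 4 - 0 = 4
DE × DF = (-8, 14, 4)

(-8, 14, 4)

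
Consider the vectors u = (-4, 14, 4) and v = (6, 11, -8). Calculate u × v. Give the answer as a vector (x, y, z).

(-156, -8, -128)

i: 14·(-8) - 4·11 = -112 - 44 = -156
j: 4·6 - (-4)·(-8) = 24 - 32 = -8
k: (-4)·11 - 14·6 = -44 - 84 = -128
u × v = (-156, -8, -128)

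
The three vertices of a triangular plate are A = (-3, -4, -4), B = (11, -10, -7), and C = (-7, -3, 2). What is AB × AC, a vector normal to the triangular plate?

AB = (14, -6, -3)
AC = (-4, 1, 6)
i: (-6)·6 - (-3)·1 = -36 - (-3) = -33
j: (-3)·(-4) - 14·6 = 12 - 84 = -72
k: 14·1 - (-6)·(-4) = 14 - 24 = -10
AB × AC = (-33, -72, -10)

(-33, -72, -10)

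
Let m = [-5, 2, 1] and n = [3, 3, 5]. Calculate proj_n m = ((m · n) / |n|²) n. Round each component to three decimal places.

(-0.279, -0.279, -0.465)

m · n = (-5)·3 + 2·3 + 1·5 = -15 + 6 + 5 = -4
|n|² = 9 + 9 + 25 = 43
proj_n m = (-4/43) · (3, 3, 5) ≈ (-0.279, -0.279, -0.465)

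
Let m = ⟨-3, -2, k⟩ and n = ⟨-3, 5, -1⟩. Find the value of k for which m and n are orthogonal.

-1

m · n = (-3)·(-3) + (-2)·5 + k·(-1) = -1 - 1k
Set equal to 0: -1k = 1, so k = -1.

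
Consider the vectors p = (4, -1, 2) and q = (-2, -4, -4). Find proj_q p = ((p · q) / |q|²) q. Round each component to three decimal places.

p · q = 4·(-2) + (-1)·(-4) + 2·(-4) = -8 + 4 - 8 = -12
|q|² = 4 + 16 + 16 = 36
proj_q p = (-12/36) · (-2, -4, -4) ≈ (0.667, 1.333, 1.333)

(0.667, 1.333, 1.333)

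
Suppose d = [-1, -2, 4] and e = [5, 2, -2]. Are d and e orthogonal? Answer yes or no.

d · e = (-1)·5 + (-2)·2 + 4·(-2) = -5 - 4 - 8 = -17
Nonzero, so the vectors are not orthogonal.

no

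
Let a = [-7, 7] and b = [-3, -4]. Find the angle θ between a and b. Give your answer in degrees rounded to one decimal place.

98.1

a · b = (-7)·(-3) + 7·(-4) = 21 - 28 = -7
|a|² = 49 + 49 = 98,  |a| = √98 ≈ 9.899495
|b|² = 9 + 16 = 25,  |b| = √25 ≈ 5.000000
cos θ = -7 / (9.899495 · 5.000000) ≈ -0.14142
θ = arccos(-0.14142) ≈ 98.1°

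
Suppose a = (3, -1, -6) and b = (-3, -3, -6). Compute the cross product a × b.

(-12, 36, -12)

i: (-1)·(-6) - (-6)·(-3) = 6 - 18 = -12
j: (-6)·(-3) - 3·(-6) = 18 - (-18) = 36
k: 3·(-3) - (-1)·(-3) = -9 - 3 = -12
a × b = (-12, 36, -12)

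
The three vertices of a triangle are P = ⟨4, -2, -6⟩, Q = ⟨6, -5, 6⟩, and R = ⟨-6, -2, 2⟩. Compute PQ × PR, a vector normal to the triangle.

PQ = (2, -3, 12)
PR = (-10, 0, 8)
i: (-3)·8 - 12·0 = -24 - 0 = -24
j: 12·(-10) - 2·8 = -120 - 16 = -136
k: 2·0 - (-3)·(-10) = 0 - 30 = -30
PQ × PR = (-24, -136, -30)

(-24, -136, -30)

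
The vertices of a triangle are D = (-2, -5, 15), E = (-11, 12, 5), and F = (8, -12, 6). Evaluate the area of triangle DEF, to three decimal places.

DE = (-9, 17, -10),  DF = (10, -7, -9)
i: 17·(-9) - (-10)·(-7) = -153 - 70 = -223
j: (-10)·10 - (-9)·(-9) = -100 - 81 = -181
k: (-9)·(-7) - 17·10 = 63 - 170 = -107
DE × DF = (-223, -181, -107)
|DE × DF| = √93939 ≈ 306.4947
area = ½ · 306.4947 ≈ 153.247

153.247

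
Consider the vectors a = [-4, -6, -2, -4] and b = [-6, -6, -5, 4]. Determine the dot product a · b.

54

a · b = (-4)·(-6) + (-6)·(-6) + (-2)·(-5) + (-4)·4 = 24 + 36 + 10 - 16 = 54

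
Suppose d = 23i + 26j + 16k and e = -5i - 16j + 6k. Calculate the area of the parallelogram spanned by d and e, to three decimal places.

523.366

i: 26·6 - 16·(-16) = 156 - (-256) = 412
j: 16·(-5) - 23·6 = -80 - 138 = -218
k: 23·(-16) - 26·(-5) = -368 - (-130) = -238
d × e = (412, -218, -238)
|d × e| = √(412² + (-218)² + (-238)²) = √273912 ≈ 523.3660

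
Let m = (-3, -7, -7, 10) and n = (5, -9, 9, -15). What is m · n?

m · n = (-3)·5 + (-7)·(-9) + (-7)·9 + 10·(-15) = -15 + 63 - 63 - 150 = -165

-165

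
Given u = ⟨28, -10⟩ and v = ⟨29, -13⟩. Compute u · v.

942

u · v = 28·29 + (-10)·(-13) = 812 + 130 = 942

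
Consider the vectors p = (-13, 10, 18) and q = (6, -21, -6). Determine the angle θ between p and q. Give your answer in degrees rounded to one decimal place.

135.9

p · q = (-13)·6 + 10·(-21) + 18·(-6) = -78 - 210 - 108 = -396
|p|² = 169 + 100 + 324 = 593,  |p| = √593 ≈ 24.351591
|q|² = 36 + 441 + 36 = 513,  |q| = √513 ≈ 22.649503
cos θ = -396 / (24.351591 · 22.649503) ≈ -0.71797
θ = arccos(-0.71797) ≈ 135.9°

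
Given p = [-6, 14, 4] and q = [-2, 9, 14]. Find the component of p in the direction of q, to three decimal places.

p · q = (-6)·(-2) + 14·9 + 4·14 = 12 + 126 + 56 = 194
|q| = √(4 + 81 + 196) = √281 ≈ 16.7631
comp_q p = 194 / √281 ≈ 11.573

11.573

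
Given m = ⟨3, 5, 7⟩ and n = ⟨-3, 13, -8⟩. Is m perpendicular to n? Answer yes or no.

m · n = 3·(-3) + 5·13 + 7·(-8) = -9 + 65 - 56 = 0
Zero, so the vectors are orthogonal.

yes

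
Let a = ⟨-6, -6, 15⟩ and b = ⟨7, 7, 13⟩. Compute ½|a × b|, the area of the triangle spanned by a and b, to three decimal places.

129.401

i: (-6)·13 - 15·7 = -78 - 105 = -183
j: 15·7 - (-6)·13 = 105 - (-78) = 183
k: (-6)·7 - (-6)·7 = -42 - (-42) = 0
a × b = (-183, 183, 0)
|a × b| = √((-183)² + 183² + 0²) = √66978 ≈ 258.8011
area = ½ · 258.8011 ≈ 129.401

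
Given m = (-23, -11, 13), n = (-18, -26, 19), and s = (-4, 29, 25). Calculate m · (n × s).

15371

n × s:
i: (-26)·25 - 19·29 = -650 - 551 = -1201
j: 19·(-4) - (-18)·25 = -76 - (-450) = 374
k: (-18)·29 - (-26)·(-4) = -522 - 104 = -626
n × s = (-1201, 374, -626)
m · (n × s) = (-23)·(-1201) + (-11)·374 + 13·(-626) = 27623 - 4114 - 8138 = 15371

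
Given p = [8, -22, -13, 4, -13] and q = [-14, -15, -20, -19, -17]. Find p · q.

p · q = 8·(-14) + (-22)·(-15) + (-13)·(-20) + 4·(-19) + (-13)·(-17) = -112 + 330 + 260 - 76 + 221 = 623

623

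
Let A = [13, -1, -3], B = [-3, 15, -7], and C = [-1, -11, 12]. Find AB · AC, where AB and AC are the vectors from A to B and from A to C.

AB = B − A = (-16, 16, -4)
AC = C − A = (-14, -10, 15)
AB · AC = (-16)·(-14) + 16·(-10) + (-4)·15 = 224 - 160 - 60 = 4

4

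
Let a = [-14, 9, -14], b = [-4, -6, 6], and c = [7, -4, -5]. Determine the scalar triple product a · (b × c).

-1370

b × c:
i: (-6)·(-5) - 6·(-4) = 30 - (-24) = 54
j: 6·7 - (-4)·(-5) = 42 - 20 = 22
k: (-4)·(-4) - (-6)·7 = 16 - (-42) = 58
b × c = (54, 22, 58)
a · (b × c) = (-14)·54 + 9·22 + (-14)·58 = -756 + 198 - 812 = -1370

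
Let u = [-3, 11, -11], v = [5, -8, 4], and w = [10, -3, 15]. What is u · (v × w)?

v × w:
i: (-8)·15 - 4·(-3) = -120 - (-12) = -108
j: 4·10 - 5·15 = 40 - 75 = -35
k: 5·(-3) - (-8)·10 = -15 - (-80) = 65
v × w = (-108, -35, 65)
u · (v × w) = (-3)·(-108) + 11·(-35) + (-11)·65 = 324 - 385 - 715 = -776

-776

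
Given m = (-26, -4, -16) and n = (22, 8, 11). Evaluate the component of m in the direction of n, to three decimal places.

m · n = (-26)·22 + (-4)·8 + (-16)·11 = -572 - 32 - 176 = -780
|n| = √(484 + 64 + 121) = √669 ≈ 25.8650
comp_n m = -780 / √669 ≈ -30.157

-30.157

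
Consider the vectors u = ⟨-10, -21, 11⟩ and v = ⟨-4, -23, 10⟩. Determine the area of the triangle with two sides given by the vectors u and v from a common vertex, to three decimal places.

81.088

i: (-21)·10 - 11·(-23) = -210 - (-253) = 43
j: 11·(-4) - (-10)·10 = -44 - (-100) = 56
k: (-10)·(-23) - (-21)·(-4) = 230 - 84 = 146
u × v = (43, 56, 146)
|u × v| = √(43² + 56² + 146²) = √26301 ≈ 162.1758
area = ½ · 162.1758 ≈ 81.088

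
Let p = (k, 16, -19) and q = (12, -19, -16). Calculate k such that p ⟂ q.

p · q = k·12 + 16·(-19) + (-19)·(-16) = 0 + 12k
Set equal to 0: 12k = 0, so k = 0.

0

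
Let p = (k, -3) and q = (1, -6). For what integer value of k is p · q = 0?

p · q = k·1 + (-3)·(-6) = 18 + 1k
Set equal to 0: 1k = -18, so k = -18.

-18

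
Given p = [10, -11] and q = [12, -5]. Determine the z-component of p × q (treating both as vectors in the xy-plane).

10·(-5) - (-11)·12 = -50 - (-132) = 82

82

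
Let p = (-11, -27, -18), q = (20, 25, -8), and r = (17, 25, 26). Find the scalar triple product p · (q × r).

7012

q × r:
i: 25·26 - (-8)·25 = 650 - (-200) = 850
j: (-8)·17 - 20·26 = -136 - 520 = -656
k: 20·25 - 25·17 = 500 - 425 = 75
q × r = (850, -656, 75)
p · (q × r) = (-11)·850 + (-27)·(-656) + (-18)·75 = -9350 + 17712 - 1350 = 7012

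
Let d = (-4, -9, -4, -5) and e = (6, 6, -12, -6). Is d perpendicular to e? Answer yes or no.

yes

d · e = (-4)·6 + (-9)·6 + (-4)·(-12) + (-5)·(-6) = -24 - 54 + 48 + 30 = 0
Zero, so the vectors are orthogonal.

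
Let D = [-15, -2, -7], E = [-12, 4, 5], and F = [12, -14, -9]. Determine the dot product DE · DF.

DE = E − D = (3, 6, 12)
DF = F − D = (27, -12, -2)
DE · DF = 3·27 + 6·(-12) + 12·(-2) = 81 - 72 - 24 = -15

-15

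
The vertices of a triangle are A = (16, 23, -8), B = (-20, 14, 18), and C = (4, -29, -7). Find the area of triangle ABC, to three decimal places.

1117.086

AB = (-36, -9, 26),  AC = (-12, -52, 1)
i: (-9)·1 - 26·(-52) = -9 - (-1352) = 1343
j: 26·(-12) - (-36)·1 = -312 - (-36) = -276
k: (-36)·(-52) - (-9)·(-12) = 1872 - 108 = 1764
AB × AC = (1343, -276, 1764)
|AB × AC| = √4991521 ≈ 2234.1712
area = ½ · 2234.1712 ≈ 1117.086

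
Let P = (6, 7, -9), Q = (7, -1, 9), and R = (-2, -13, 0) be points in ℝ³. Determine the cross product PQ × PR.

(288, -153, -84)

PQ = (1, -8, 18)
PR = (-8, -20, 9)
i: (-8)·9 - 18·(-20) = -72 - (-360) = 288
j: 18·(-8) - 1·9 = -144 - 9 = -153
k: 1·(-20) - (-8)·(-8) = -20 - 64 = -84
PQ × PR = (288, -153, -84)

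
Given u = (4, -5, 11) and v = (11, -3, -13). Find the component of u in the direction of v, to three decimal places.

-4.858

u · v = 4·11 + (-5)·(-3) + 11·(-13) = 44 + 15 - 143 = -84
|v| = √(121 + 9 + 169) = √299 ≈ 17.2916
comp_v u = -84 / √299 ≈ -4.858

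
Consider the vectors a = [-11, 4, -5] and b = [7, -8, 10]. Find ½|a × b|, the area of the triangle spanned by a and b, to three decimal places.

i: 4·10 - (-5)·(-8) = 40 - 40 = 0
j: (-5)·7 - (-11)·10 = -35 - (-110) = 75
k: (-11)·(-8) - 4·7 = 88 - 28 = 60
a × b = (0, 75, 60)
|a × b| = √(0² + 75² + 60²) = √9225 ≈ 96.0469
area = ½ · 96.0469 ≈ 48.023

48.023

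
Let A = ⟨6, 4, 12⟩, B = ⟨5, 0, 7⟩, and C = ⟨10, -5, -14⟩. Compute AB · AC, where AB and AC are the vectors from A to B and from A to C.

AB = B − A = (-1, -4, -5)
AC = C − A = (4, -9, -26)
AB · AC = (-1)·4 + (-4)·(-9) + (-5)·(-26) = -4 + 36 + 130 = 162

162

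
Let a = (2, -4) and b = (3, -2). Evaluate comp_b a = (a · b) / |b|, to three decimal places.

3.883

a · b = 2·3 + (-4)·(-2) = 6 + 8 = 14
|b| = √(9 + 4) = √13 ≈ 3.6056
comp_b a = 14 / √13 ≈ 3.883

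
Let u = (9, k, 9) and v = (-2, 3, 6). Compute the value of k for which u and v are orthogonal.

u · v = 9·(-2) + k·3 + 9·6 = 36 + 3k
Set equal to 0: 3k = -36, so k = -12.

-12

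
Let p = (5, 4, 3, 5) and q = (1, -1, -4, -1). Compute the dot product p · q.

-16

p · q = 5·1 + 4·(-1) + 3·(-4) + 5·(-1) = 5 - 4 - 12 - 5 = -16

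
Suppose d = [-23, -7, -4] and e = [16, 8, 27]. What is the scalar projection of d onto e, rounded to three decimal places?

-16.426

d · e = (-23)·16 + (-7)·8 + (-4)·27 = -368 - 56 - 108 = -532
|e| = √(256 + 64 + 729) = √1049 ≈ 32.3883
comp_e d = -532 / √1049 ≈ -16.426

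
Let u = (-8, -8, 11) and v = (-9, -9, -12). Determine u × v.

(195, -195, 0)

i: (-8)·(-12) - 11·(-9) = 96 - (-99) = 195
j: 11·(-9) - (-8)·(-12) = -99 - 96 = -195
k: (-8)·(-9) - (-8)·(-9) = 72 - 72 = 0
u × v = (195, -195, 0)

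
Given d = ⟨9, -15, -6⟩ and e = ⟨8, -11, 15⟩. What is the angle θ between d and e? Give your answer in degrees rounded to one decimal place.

66.9

d · e = 9·8 + (-15)·(-11) + (-6)·15 = 72 + 165 - 90 = 147
|d|² = 81 + 225 + 36 = 342,  |d| = √342 ≈ 18.493242
|e|² = 64 + 121 + 225 = 410,  |e| = √410 ≈ 20.248457
cos θ = 147 / (18.493242 · 20.248457) ≈ 0.39257
θ = arccos(0.39257) ≈ 66.9°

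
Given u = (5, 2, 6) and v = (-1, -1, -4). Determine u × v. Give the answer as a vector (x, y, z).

(-2, 14, -3)

i: 2·(-4) - 6·(-1) = -8 - (-6) = -2
j: 6·(-1) - 5·(-4) = -6 - (-20) = 14
k: 5·(-1) - 2·(-1) = -5 - (-2) = -3
u × v = (-2, 14, -3)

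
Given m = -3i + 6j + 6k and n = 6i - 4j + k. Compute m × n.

(30, 39, -24)

i: 6·1 - 6·(-4) = 6 - (-24) = 30
j: 6·6 - (-3)·1 = 36 - (-3) = 39
k: (-3)·(-4) - 6·6 = 12 - 36 = -24
m × n = (30, 39, -24)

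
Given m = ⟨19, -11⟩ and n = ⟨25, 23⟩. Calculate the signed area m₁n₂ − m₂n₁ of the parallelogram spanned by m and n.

19·23 - (-11)·25 = 437 - (-275) = 712

712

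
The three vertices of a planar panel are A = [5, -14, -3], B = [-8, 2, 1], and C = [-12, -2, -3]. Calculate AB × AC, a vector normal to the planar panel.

AB = (-13, 16, 4)
AC = (-17, 12, 0)
i: 16·0 - 4·12 = 0 - 48 = -48
j: 4·(-17) - (-13)·0 = -68 - 0 = -68
k: (-13)·12 - 16·(-17) = -156 - (-272) = 116
AB × AC = (-48, -68, 116)

(-48, -68, 116)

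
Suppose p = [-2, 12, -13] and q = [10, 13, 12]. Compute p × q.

i: 12·12 - (-13)·13 = 144 - (-169) = 313
j: (-13)·10 - (-2)·12 = -130 - (-24) = -106
k: (-2)·13 - 12·10 = -26 - 120 = -146
p × q = (313, -106, -146)

(313, -106, -146)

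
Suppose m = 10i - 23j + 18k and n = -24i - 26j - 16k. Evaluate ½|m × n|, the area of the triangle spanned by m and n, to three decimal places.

598.378

i: (-23)·(-16) - 18·(-26) = 368 - (-468) = 836
j: 18·(-24) - 10·(-16) = -432 - (-160) = -272
k: 10·(-26) - (-23)·(-24) = -260 - 552 = -812
m × n = (836, -272, -812)
|m × n| = √(836² + (-272)² + (-812)²) = √1432224 ≈ 1196.7556
area = ½ · 1196.7556 ≈ 598.378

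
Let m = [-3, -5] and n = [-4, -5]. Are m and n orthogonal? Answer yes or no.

m · n = (-3)·(-4) + (-5)·(-5) = 12 + 25 = 37
Nonzero, so the vectors are not orthogonal.

no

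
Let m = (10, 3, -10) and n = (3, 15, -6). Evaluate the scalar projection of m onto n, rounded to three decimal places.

8.216

m · n = 10·3 + 3·15 + (-10)·(-6) = 30 + 45 + 60 = 135
|n| = √(9 + 225 + 36) = √270 ≈ 16.4317
comp_n m = 135 / √270 ≈ 8.216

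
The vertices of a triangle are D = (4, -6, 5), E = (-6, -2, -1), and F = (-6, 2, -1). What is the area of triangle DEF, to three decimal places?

DE = (-10, 4, -6),  DF = (-10, 8, -6)
i: 4·(-6) - (-6)·8 = -24 - (-48) = 24
j: (-6)·(-10) - (-10)·(-6) = 60 - 60 = 0
k: (-10)·8 - 4·(-10) = -80 - (-40) = -40
DE × DF = (24, 0, -40)
|DE × DF| = √2176 ≈ 46.6476
area = ½ · 46.6476 ≈ 23.324

23.324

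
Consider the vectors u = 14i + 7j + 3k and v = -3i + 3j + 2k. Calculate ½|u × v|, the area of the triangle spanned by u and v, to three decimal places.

i: 7·2 - 3·3 = 14 - 9 = 5
j: 3·(-3) - 14·2 = -9 - 28 = -37
k: 14·3 - 7·(-3) = 42 - (-21) = 63
u × v = (5, -37, 63)
|u × v| = √(5² + (-37)² + 63²) = √5363 ≈ 73.2325
area = ½ · 73.2325 ≈ 36.616

36.616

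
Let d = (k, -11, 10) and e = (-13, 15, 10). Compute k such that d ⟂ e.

d · e = k·(-13) + (-11)·15 + 10·10 = -65 - 13k
Set equal to 0: -13k = 65, so k = -5.

-5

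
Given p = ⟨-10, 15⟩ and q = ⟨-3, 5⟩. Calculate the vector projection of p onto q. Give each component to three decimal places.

(-9.265, 15.441)

p · q = (-10)·(-3) + 15·5 = 30 + 75 = 105
|q|² = 9 + 25 = 34
proj_q p = (105/34) · (-3, 5) ≈ (-9.265, 15.441)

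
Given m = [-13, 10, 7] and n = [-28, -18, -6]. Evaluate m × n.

(66, -274, 514)

i: 10·(-6) - 7·(-18) = -60 - (-126) = 66
j: 7·(-28) - (-13)·(-6) = -196 - 78 = -274
k: (-13)·(-18) - 10·(-28) = 234 - (-280) = 514
m × n = (66, -274, 514)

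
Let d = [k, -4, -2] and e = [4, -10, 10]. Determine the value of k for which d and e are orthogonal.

d · e = k·4 + (-4)·(-10) + (-2)·10 = 20 + 4k
Set equal to 0: 4k = -20, so k = -5.

-5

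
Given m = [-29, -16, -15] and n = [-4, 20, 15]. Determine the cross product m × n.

i: (-16)·15 - (-15)·20 = -240 - (-300) = 60
j: (-15)·(-4) - (-29)·15 = 60 - (-435) = 495
k: (-29)·20 - (-16)·(-4) = -580 - 64 = -644
m × n = (60, 495, -644)

(60, 495, -644)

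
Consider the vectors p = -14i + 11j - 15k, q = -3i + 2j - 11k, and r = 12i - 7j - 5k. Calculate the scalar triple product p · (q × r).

-354

q × r:
i: 2·(-5) - (-11)·(-7) = -10 - 77 = -87
j: (-11)·12 - (-3)·(-5) = -132 - 15 = -147
k: (-3)·(-7) - 2·12 = 21 - 24 = -3
q × r = (-87, -147, -3)
p · (q × r) = (-14)·(-87) + 11·(-147) + (-15)·(-3) = 1218 - 1617 + 45 = -354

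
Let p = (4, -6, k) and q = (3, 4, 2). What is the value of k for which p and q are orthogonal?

p · q = 4·3 + (-6)·4 + k·2 = -12 + 2k
Set equal to 0: 2k = 12, so k = 6.

6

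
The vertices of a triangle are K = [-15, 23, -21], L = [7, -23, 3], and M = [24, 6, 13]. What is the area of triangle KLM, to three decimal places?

KL = (22, -46, 24),  KM = (39, -17, 34)
i: (-46)·34 - 24·(-17) = -1564 - (-408) = -1156
j: 24·39 - 22·34 = 936 - 748 = 188
k: 22·(-17) - (-46)·39 = -374 - (-1794) = 1420
KL × KM = (-1156, 188, 1420)
|KL × KM| = √3388080 ≈ 1840.6738
area = ½ · 1840.6738 ≈ 920.337

920.337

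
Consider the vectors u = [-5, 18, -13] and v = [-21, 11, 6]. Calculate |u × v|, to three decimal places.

509.057

i: 18·6 - (-13)·11 = 108 - (-143) = 251
j: (-13)·(-21) - (-5)·6 = 273 - (-30) = 303
k: (-5)·11 - 18·(-21) = -55 - (-378) = 323
u × v = (251, 303, 323)
|u × v| = √(251² + 303² + 323²) = √259139 ≈ 509.0570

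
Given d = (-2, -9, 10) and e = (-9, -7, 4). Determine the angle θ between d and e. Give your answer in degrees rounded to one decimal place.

42.6

d · e = (-2)·(-9) + (-9)·(-7) + 10·4 = 18 + 63 + 40 = 121
|d|² = 4 + 81 + 100 = 185,  |d| = √185 ≈ 13.601471
|e|² = 81 + 49 + 16 = 146,  |e| = √146 ≈ 12.083046
cos θ = 121 / (13.601471 · 12.083046) ≈ 0.73625
θ = arccos(0.73625) ≈ 42.6°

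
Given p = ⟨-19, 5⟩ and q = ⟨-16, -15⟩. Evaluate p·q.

229

p · q = (-19)·(-16) + 5·(-15) = 304 - 75 = 229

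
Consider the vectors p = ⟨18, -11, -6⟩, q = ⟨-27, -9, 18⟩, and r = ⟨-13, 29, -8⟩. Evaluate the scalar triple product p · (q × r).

q × r:
i: (-9)·(-8) - 18·29 = 72 - 522 = -450
j: 18·(-13) - (-27)·(-8) = -234 - 216 = -450
k: (-27)·29 - (-9)·(-13) = -783 - 117 = -900
q × r = (-450, -450, -900)
p · (q × r) = 18·(-450) + (-11)·(-450) + (-6)·(-900) = -8100 + 4950 + 5400 = 2250

2250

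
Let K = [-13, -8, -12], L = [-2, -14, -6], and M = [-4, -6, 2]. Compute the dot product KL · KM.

171

KL = L − K = (11, -6, 6)
KM = M − K = (9, 2, 14)
KL · KM = 11·9 + (-6)·2 + 6·14 = 99 - 12 + 84 = 171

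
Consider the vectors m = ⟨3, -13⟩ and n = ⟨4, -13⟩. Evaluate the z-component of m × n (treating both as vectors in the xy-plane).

13

3·(-13) - (-13)·4 = -39 - (-52) = 13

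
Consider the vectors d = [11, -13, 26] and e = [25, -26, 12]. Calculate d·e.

d · e = 11·25 + (-13)·(-26) + 26·12 = 275 + 338 + 312 = 925

925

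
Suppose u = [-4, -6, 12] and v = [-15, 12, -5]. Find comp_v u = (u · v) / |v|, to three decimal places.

-3.627

u · v = (-4)·(-15) + (-6)·12 + 12·(-5) = 60 - 72 - 60 = -72
|v| = √(225 + 144 + 25) = √394 ≈ 19.8494
comp_v u = -72 / √394 ≈ -3.627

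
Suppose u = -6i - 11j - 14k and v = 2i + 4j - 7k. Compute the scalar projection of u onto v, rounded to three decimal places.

u · v = (-6)·2 + (-11)·4 + (-14)·(-7) = -12 - 44 + 98 = 42
|v| = √(4 + 16 + 49) = √69 ≈ 8.3066
comp_v u = 42 / √69 ≈ 5.056

5.056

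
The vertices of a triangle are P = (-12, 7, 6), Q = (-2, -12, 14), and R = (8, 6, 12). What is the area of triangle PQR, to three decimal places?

198.832

PQ = (10, -19, 8),  PR = (20, -1, 6)
i: (-19)·6 - 8·(-1) = -114 - (-8) = -106
j: 8·20 - 10·6 = 160 - 60 = 100
k: 10·(-1) - (-19)·20 = -10 - (-380) = 370
PQ × PR = (-106, 100, 370)
|PQ × PR| = √158136 ≈ 397.6632
area = ½ · 397.6632 ≈ 198.832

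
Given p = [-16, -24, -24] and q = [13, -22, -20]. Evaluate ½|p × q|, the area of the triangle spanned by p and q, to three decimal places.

458.973

i: (-24)·(-20) - (-24)·(-22) = 480 - 528 = -48
j: (-24)·13 - (-16)·(-20) = -312 - 320 = -632
k: (-16)·(-22) - (-24)·13 = 352 - (-312) = 664
p × q = (-48, -632, 664)
|p × q| = √((-48)² + (-632)² + 664²) = √842624 ≈ 917.9455
area = ½ · 917.9455 ≈ 458.973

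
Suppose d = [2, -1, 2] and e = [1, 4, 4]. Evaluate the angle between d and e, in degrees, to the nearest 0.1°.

d · e = 2·1 + (-1)·4 + 2·4 = 2 - 4 + 8 = 6
|d|² = 4 + 1 + 4 = 9,  |d| = √9 ≈ 3.000000
|e|² = 1 + 16 + 16 = 33,  |e| = √33 ≈ 5.744563
cos θ = 6 / (3.000000 · 5.744563) ≈ 0.34816
θ = arccos(0.34816) ≈ 69.6°

69.6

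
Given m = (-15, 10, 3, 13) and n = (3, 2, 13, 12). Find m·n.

170

m · n = (-15)·3 + 10·2 + 3·13 + 13·12 = -45 + 20 + 39 + 156 = 170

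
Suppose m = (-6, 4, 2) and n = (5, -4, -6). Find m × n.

(-16, -26, 4)

i: 4·(-6) - 2·(-4) = -24 - (-8) = -16
j: 2·5 - (-6)·(-6) = 10 - 36 = -26
k: (-6)·(-4) - 4·5 = 24 - 20 = 4
m × n = (-16, -26, 4)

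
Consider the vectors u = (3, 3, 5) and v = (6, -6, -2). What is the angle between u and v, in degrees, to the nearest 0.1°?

u · v = 3·6 + 3·(-6) + 5·(-2) = 18 - 18 - 10 = -10
|u|² = 9 + 9 + 25 = 43,  |u| = √43 ≈ 6.557439
|v|² = 36 + 36 + 4 = 76,  |v| = √76 ≈ 8.717798
cos θ = -10 / (6.557439 · 8.717798) ≈ -0.17493
θ = arccos(-0.17493) ≈ 100.1°

100.1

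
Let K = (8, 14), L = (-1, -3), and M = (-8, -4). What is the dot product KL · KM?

450

KL = L − K = (-9, -17)
KM = M − K = (-16, -18)
KL · KM = (-9)·(-16) + (-17)·(-18) = 144 + 306 = 450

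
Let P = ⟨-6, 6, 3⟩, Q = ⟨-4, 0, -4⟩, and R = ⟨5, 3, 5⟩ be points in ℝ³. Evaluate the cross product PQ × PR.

(-33, -81, 60)

PQ = (2, -6, -7)
PR = (11, -3, 2)
i: (-6)·2 - (-7)·(-3) = -12 - 21 = -33
j: (-7)·11 - 2·2 = -77 - 4 = -81
k: 2·(-3) - (-6)·11 = -6 - (-66) = 60
PQ × PR = (-33, -81, 60)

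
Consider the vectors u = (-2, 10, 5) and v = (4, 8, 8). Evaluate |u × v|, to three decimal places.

77.666

i: 10·8 - 5·8 = 80 - 40 = 40
j: 5·4 - (-2)·8 = 20 - (-16) = 36
k: (-2)·8 - 10·4 = -16 - 40 = -56
u × v = (40, 36, -56)
|u × v| = √(40² + 36² + (-56)²) = √6032 ≈ 77.6660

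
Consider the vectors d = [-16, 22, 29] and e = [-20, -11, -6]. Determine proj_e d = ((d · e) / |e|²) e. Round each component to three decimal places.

d · e = (-16)·(-20) + 22·(-11) + 29·(-6) = 320 - 242 - 174 = -96
|e|² = 400 + 121 + 36 = 557
proj_e d = (-96/557) · (-20, -11, -6) ≈ (3.447, 1.896, 1.034)

(3.447, 1.896, 1.034)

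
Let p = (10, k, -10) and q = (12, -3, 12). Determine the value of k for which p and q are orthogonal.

0

p · q = 10·12 + k·(-3) + (-10)·12 = 0 - 3k
Set equal to 0: -3k = 0, so k = 0.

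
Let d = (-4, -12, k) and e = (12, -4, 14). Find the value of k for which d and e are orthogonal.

0

d · e = (-4)·12 + (-12)·(-4) + k·14 = 0 + 14k
Set equal to 0: 14k = 0, so k = 0.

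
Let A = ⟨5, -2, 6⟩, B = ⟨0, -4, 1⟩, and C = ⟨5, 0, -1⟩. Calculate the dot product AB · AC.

31

AB = B − A = (-5, -2, -5)
AC = C − A = (0, 2, -7)
AB · AC = (-5)·0 + (-2)·2 + (-5)·(-7) = 0 - 4 + 35 = 31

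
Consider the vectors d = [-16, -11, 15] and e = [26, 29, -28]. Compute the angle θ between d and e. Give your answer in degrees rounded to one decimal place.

168.9

d · e = (-16)·26 + (-11)·29 + 15·(-28) = -416 - 319 - 420 = -1155
|d|² = 256 + 121 + 225 = 602,  |d| = √602 ≈ 24.535688
|e|² = 676 + 841 + 784 = 2301,  |e| = √2301 ≈ 47.968740
cos θ = -1155 / (24.535688 · 47.968740) ≈ -0.98135
θ = arccos(-0.98135) ≈ 168.9°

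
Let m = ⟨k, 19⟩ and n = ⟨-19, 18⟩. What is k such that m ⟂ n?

18

m · n = k·(-19) + 19·18 = 342 - 19k
Set equal to 0: -19k = -342, so k = 18.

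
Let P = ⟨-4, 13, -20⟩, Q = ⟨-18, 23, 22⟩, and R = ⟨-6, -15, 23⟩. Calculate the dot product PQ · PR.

1554

PQ = Q − P = (-14, 10, 42)
PR = R − P = (-2, -28, 43)
PQ · PR = (-14)·(-2) + 10·(-28) + 42·43 = 28 - 280 + 1806 = 1554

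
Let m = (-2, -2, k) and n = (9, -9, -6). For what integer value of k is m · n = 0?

0

m · n = (-2)·9 + (-2)·(-9) + k·(-6) = 0 - 6k
Set equal to 0: -6k = 0, so k = 0.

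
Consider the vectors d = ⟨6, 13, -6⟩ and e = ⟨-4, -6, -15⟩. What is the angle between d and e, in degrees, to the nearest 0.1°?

d · e = 6·(-4) + 13·(-6) + (-6)·(-15) = -24 - 78 + 90 = -12
|d|² = 36 + 169 + 36 = 241,  |d| = √241 ≈ 15.524175
|e|² = 16 + 36 + 225 = 277,  |e| = √277 ≈ 16.643317
cos θ = -12 / (15.524175 · 16.643317) ≈ -0.04644
θ = arccos(-0.04644) ≈ 92.7°

92.7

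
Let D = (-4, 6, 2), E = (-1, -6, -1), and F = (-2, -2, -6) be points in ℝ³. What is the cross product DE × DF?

(72, 18, 0)

DE = (3, -12, -3)
DF = (2, -8, -8)
i: (-12)·(-8) - (-3)·(-8) = 96 - 24 = 72
j: (-3)·2 - 3·(-8) = -6 - (-24) = 18
k: 3·(-8) - (-12)·2 = -24 - (-24) = 0
DE × DF = (72, 18, 0)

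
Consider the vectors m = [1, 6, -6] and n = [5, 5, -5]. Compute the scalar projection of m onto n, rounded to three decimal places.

7.506

m · n = 1·5 + 6·5 + (-6)·(-5) = 5 + 30 + 30 = 65
|n| = √(25 + 25 + 25) = √75 ≈ 8.6603
comp_n m = 65 / √75 ≈ 7.506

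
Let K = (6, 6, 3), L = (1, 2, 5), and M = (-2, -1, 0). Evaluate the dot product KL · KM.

KL = L − K = (-5, -4, 2)
KM = M − K = (-8, -7, -3)
KL · KM = (-5)·(-8) + (-4)·(-7) + 2·(-3) = 40 + 28 - 6 = 62

62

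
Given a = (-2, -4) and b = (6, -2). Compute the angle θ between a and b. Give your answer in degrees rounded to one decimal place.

a · b = (-2)·6 + (-4)·(-2) = -12 + 8 = -4
|a|² = 4 + 16 = 20,  |a| = √20 ≈ 4.472136
|b|² = 36 + 4 = 40,  |b| = √40 ≈ 6.324555
cos θ = -4 / (4.472136 · 6.324555) ≈ -0.14142
θ = arccos(-0.14142) ≈ 98.1°

98.1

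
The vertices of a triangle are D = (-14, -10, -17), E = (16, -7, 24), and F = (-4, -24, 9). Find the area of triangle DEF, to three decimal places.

DE = (30, 3, 41),  DF = (10, -14, 26)
i: 3·26 - 41·(-14) = 78 - (-574) = 652
j: 41·10 - 30·26 = 410 - 780 = -370
k: 30·(-14) - 3·10 = -420 - 30 = -450
DE × DF = (652, -370, -450)
|DE × DF| = √764504 ≈ 874.3592
area = ½ · 874.3592 ≈ 437.180

437.180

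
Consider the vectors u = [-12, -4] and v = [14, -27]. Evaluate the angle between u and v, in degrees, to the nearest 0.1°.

u · v = (-12)·14 + (-4)·(-27) = -168 + 108 = -60
|u|² = 144 + 16 = 160,  |u| = √160 ≈ 12.649111
|v|² = 196 + 729 = 925,  |v| = √925 ≈ 30.413813
cos θ = -60 / (12.649111 · 30.413813) ≈ -0.15596
θ = arccos(-0.15596) ≈ 99.0°

99.0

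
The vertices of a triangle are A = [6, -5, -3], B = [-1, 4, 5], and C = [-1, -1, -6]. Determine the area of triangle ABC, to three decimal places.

51.563

AB = (-7, 9, 8),  AC = (-7, 4, -3)
i: 9·(-3) - 8·4 = -27 - 32 = -59
j: 8·(-7) - (-7)·(-3) = -56 - 21 = -77
k: (-7)·4 - 9·(-7) = -28 - (-63) = 35
AB × AC = (-59, -77, 35)
|AB × AC| = √10635 ≈ 103.1261
area = ½ · 103.1261 ≈ 51.563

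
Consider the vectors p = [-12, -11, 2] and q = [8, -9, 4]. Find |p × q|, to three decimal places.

207.817

i: (-11)·4 - 2·(-9) = -44 - (-18) = -26
j: 2·8 - (-12)·4 = 16 - (-48) = 64
k: (-12)·(-9) - (-11)·8 = 108 - (-88) = 196
p × q = (-26, 64, 196)
|p × q| = √((-26)² + 64² + 196²) = √43188 ≈ 207.8172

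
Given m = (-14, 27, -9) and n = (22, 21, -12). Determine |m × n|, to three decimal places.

i: 27·(-12) - (-9)·21 = -324 - (-189) = -135
j: (-9)·22 - (-14)·(-12) = -198 - 168 = -366
k: (-14)·21 - 27·22 = -294 - 594 = -888
m × n = (-135, -366, -888)
|m × n| = √((-135)² + (-366)² + (-888)²) = √940725 ≈ 969.9098

969.910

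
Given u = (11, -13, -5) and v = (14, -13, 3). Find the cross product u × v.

i: (-13)·3 - (-5)·(-13) = -39 - 65 = -104
j: (-5)·14 - 11·3 = -70 - 33 = -103
k: 11·(-13) - (-13)·14 = -143 - (-182) = 39
u × v = (-104, -103, 39)

(-104, -103, 39)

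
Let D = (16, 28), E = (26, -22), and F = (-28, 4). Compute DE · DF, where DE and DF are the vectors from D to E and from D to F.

760

DE = E − D = (10, -50)
DF = F − D = (-44, -24)
DE · DF = 10·(-44) + (-50)·(-24) = -440 + 1200 = 760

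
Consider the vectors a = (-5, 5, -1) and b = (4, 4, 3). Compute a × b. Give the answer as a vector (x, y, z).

(19, 11, -40)

i: 5·3 - (-1)·4 = 15 - (-4) = 19
j: (-1)·4 - (-5)·3 = -4 - (-15) = 11
k: (-5)·4 - 5·4 = -20 - 20 = -40
a × b = (19, 11, -40)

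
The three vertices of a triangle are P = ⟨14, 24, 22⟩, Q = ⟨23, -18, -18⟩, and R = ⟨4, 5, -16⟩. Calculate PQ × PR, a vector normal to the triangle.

(836, 742, -591)

PQ = (9, -42, -40)
PR = (-10, -19, -38)
i: (-42)·(-38) - (-40)·(-19) = 1596 - 760 = 836
j: (-40)·(-10) - 9·(-38) = 400 - (-342) = 742
k: 9·(-19) - (-42)·(-10) = -171 - 420 = -591
PQ × PR = (836, 742, -591)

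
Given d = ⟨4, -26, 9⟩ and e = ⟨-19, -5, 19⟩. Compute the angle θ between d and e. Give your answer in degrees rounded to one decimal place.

d · e = 4·(-19) + (-26)·(-5) + 9·19 = -76 + 130 + 171 = 225
|d|² = 16 + 676 + 81 = 773,  |d| = √773 ≈ 27.802878
|e|² = 361 + 25 + 361 = 747,  |e| = √747 ≈ 27.331301
cos θ = 225 / (27.802878 · 27.331301) ≈ 0.29610
θ = arccos(0.29610) ≈ 72.8°

72.8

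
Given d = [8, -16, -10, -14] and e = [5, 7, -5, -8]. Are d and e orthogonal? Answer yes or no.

no

d · e = 8·5 + (-16)·7 + (-10)·(-5) + (-14)·(-8) = 40 - 112 + 50 + 112 = 90
Nonzero, so the vectors are not orthogonal.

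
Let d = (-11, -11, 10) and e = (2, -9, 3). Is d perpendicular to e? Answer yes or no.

d · e = (-11)·2 + (-11)·(-9) + 10·3 = -22 + 99 + 30 = 107
Nonzero, so the vectors are not orthogonal.

no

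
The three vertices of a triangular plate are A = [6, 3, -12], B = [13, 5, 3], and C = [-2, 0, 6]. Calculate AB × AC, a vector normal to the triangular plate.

AB = (7, 2, 15)
AC = (-8, -3, 18)
i: 2·18 - 15·(-3) = 36 - (-45) = 81
j: 15·(-8) - 7·18 = -120 - 126 = -246
k: 7·(-3) - 2·(-8) = -21 - (-16) = -5
AB × AC = (81, -246, -5)

(81, -246, -5)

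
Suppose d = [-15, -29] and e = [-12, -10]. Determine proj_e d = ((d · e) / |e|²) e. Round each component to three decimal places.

d · e = (-15)·(-12) + (-29)·(-10) = 180 + 290 = 470
|e|² = 144 + 100 = 244
proj_e d = (470/244) · (-12, -10) ≈ (-23.115, -19.262)

(-23.115, -19.262)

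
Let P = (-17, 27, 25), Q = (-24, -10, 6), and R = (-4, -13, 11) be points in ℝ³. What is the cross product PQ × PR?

PQ = (-7, -37, -19)
PR = (13, -40, -14)
i: (-37)·(-14) - (-19)·(-40) = 518 - 760 = -242
j: (-19)·13 - (-7)·(-14) = -247 - 98 = -345
k: (-7)·(-40) - (-37)·13 = 280 - (-481) = 761
PQ × PR = (-242, -345, 761)

(-242, -345, 761)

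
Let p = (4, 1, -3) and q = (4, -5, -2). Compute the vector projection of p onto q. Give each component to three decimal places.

(1.511, -1.889, -0.756)

p · q = 4·4 + 1·(-5) + (-3)·(-2) = 16 - 5 + 6 = 17
|q|² = 16 + 25 + 4 = 45
proj_q p = (17/45) · (4, -5, -2) ≈ (1.511, -1.889, -0.756)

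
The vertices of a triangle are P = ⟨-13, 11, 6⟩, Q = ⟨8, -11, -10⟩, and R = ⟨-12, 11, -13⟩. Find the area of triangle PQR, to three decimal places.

283.680

PQ = (21, -22, -16),  PR = (1, 0, -19)
i: (-22)·(-19) - (-16)·0 = 418 - 0 = 418
j: (-16)·1 - 21·(-19) = -16 - (-399) = 383
k: 21·0 - (-22)·1 = 0 - (-22) = 22
PQ × PR = (418, 383, 22)
|PQ × PR| = √321897 ≈ 567.3597
area = ½ · 567.3597 ≈ 283.680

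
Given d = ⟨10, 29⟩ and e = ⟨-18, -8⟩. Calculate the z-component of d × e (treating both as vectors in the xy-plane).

442

10·(-8) - 29·(-18) = -80 - (-522) = 442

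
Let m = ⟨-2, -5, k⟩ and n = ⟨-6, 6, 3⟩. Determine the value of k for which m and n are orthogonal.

m · n = (-2)·(-6) + (-5)·6 + k·3 = -18 + 3k
Set equal to 0: 3k = 18, so k = 6.

6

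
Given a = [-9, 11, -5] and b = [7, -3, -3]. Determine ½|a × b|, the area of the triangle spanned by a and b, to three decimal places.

i: 11·(-3) - (-5)·(-3) = -33 - 15 = -48
j: (-5)·7 - (-9)·(-3) = -35 - 27 = -62
k: (-9)·(-3) - 11·7 = 27 - 77 = -50
a × b = (-48, -62, -50)
|a × b| = √((-48)² + (-62)² + (-50)²) = √8648 ≈ 92.9946
area = ½ · 92.9946 ≈ 46.497

46.497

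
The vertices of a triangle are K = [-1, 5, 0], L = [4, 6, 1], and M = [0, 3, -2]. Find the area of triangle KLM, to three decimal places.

7.778

KL = (5, 1, 1),  KM = (1, -2, -2)
i: 1·(-2) - 1·(-2) = -2 - (-2) = 0
j: 1·1 - 5·(-2) = 1 - (-10) = 11
k: 5·(-2) - 1·1 = -10 - 1 = -11
KL × KM = (0, 11, -11)
|KL × KM| = √242 ≈ 15.5563
area = ½ · 15.5563 ≈ 7.778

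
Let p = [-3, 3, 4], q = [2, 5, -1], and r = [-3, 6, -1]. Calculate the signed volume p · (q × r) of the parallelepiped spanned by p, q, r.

q × r:
i: 5·(-1) - (-1)·6 = -5 - (-6) = 1
j: (-1)·(-3) - 2·(-1) = 3 - (-2) = 5
k: 2·6 - 5·(-3) = 12 - (-15) = 27
q × r = (1, 5, 27)
p · (q × r) = (-3)·1 + 3·5 + 4·27 = -3 + 15 + 108 = 120

120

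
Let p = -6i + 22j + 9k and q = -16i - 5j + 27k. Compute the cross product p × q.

i: 22·27 - 9·(-5) = 594 - (-45) = 639
j: 9·(-16) - (-6)·27 = -144 - (-162) = 18
k: (-6)·(-5) - 22·(-16) = 30 - (-352) = 382
p × q = (639, 18, 382)

(639, 18, 382)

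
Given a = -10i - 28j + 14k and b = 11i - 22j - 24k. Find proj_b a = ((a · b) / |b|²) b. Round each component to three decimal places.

(1.583, -3.167, -3.455)

a · b = (-10)·11 + (-28)·(-22) + 14·(-24) = -110 + 616 - 336 = 170
|b|² = 121 + 484 + 576 = 1181
proj_b a = (170/1181) · (11, -22, -24) ≈ (1.583, -3.167, -3.455)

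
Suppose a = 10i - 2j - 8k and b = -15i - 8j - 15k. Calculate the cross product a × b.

i: (-2)·(-15) - (-8)·(-8) = 30 - 64 = -34
j: (-8)·(-15) - 10·(-15) = 120 - (-150) = 270
k: 10·(-8) - (-2)·(-15) = -80 - 30 = -110
a × b = (-34, 270, -110)

(-34, 270, -110)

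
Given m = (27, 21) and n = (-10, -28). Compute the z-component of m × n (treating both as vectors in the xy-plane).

27·(-28) - 21·(-10) = -756 - (-210) = -546

-546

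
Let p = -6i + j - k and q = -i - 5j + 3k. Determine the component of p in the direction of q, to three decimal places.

-0.338

p · q = (-6)·(-1) + 1·(-5) + (-1)·3 = 6 - 5 - 3 = -2
|q| = √(1 + 25 + 9) = √35 ≈ 5.9161
comp_q p = -2 / √35 ≈ -0.338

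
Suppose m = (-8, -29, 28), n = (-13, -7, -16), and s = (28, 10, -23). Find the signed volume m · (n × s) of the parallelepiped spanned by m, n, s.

n × s:
i: (-7)·(-23) - (-16)·10 = 161 - (-160) = 321
j: (-16)·28 - (-13)·(-23) = -448 - 299 = -747
k: (-13)·10 - (-7)·28 = -130 - (-196) = 66
n × s = (321, -747, 66)
m · (n × s) = (-8)·321 + (-29)·(-747) + 28·66 = -2568 + 21663 + 1848 = 20943

20943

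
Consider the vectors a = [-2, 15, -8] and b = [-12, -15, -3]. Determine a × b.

i: 15·(-3) - (-8)·(-15) = -45 - 120 = -165
j: (-8)·(-12) - (-2)·(-3) = 96 - 6 = 90
k: (-2)·(-15) - 15·(-12) = 30 - (-180) = 210
a × b = (-165, 90, 210)

(-165, 90, 210)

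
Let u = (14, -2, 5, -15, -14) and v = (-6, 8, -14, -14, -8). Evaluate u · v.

152

u · v = 14·(-6) + (-2)·8 + 5·(-14) + (-15)·(-14) + (-14)·(-8) = -84 - 16 - 70 + 210 + 112 = 152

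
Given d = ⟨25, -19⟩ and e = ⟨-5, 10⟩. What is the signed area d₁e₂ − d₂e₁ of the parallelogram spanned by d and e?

25·10 - (-19)·(-5) = 250 - 95 = 155

155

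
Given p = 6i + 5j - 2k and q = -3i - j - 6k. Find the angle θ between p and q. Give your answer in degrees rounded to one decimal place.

101.6

p · q = 6·(-3) + 5·(-1) + (-2)·(-6) = -18 - 5 + 12 = -11
|p|² = 36 + 25 + 4 = 65,  |p| = √65 ≈ 8.062258
|q|² = 9 + 1 + 36 = 46,  |q| = √46 ≈ 6.782330
cos θ = -11 / (8.062258 · 6.782330) ≈ -0.20117
θ = arccos(-0.20117) ≈ 101.6°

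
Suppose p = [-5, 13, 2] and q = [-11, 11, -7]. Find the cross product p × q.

i: 13·(-7) - 2·11 = -91 - 22 = -113
j: 2·(-11) - (-5)·(-7) = -22 - 35 = -57
k: (-5)·11 - 13·(-11) = -55 - (-143) = 88
p × q = (-113, -57, 88)

(-113, -57, 88)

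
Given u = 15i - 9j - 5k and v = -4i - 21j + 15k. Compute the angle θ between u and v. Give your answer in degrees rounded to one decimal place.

83.5

u · v = 15·(-4) + (-9)·(-21) + (-5)·15 = -60 + 189 - 75 = 54
|u|² = 225 + 81 + 25 = 331,  |u| = √331 ≈ 18.193405
|v|² = 16 + 441 + 225 = 682,  |v| = √682 ≈ 26.115130
cos θ = 54 / (18.193405 · 26.115130) ≈ 0.11365
θ = arccos(0.11365) ≈ 83.5°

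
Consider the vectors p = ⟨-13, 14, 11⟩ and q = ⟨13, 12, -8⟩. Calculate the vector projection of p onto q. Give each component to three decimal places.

(-3.069, -2.833, 1.889)

p · q = (-13)·13 + 14·12 + 11·(-8) = -169 + 168 - 88 = -89
|q|² = 169 + 144 + 64 = 377
proj_q p = (-89/377) · (13, 12, -8) ≈ (-3.069, -2.833, 1.889)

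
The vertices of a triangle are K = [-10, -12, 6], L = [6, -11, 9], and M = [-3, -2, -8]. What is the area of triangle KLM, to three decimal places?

146.091

KL = (16, 1, 3),  KM = (7, 10, -14)
i: 1·(-14) - 3·10 = -14 - 30 = -44
j: 3·7 - 16·(-14) = 21 - (-224) = 245
k: 16·10 - 1·7 = 160 - 7 = 153
KL × KM = (-44, 245, 153)
|KL × KM| = √85370 ≈ 292.1815
area = ½ · 292.1815 ≈ 146.091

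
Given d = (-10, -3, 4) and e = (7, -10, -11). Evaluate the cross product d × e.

(73, -82, 121)

i: (-3)·(-11) - 4·(-10) = 33 - (-40) = 73
j: 4·7 - (-10)·(-11) = 28 - 110 = -82
k: (-10)·(-10) - (-3)·7 = 100 - (-21) = 121
d × e = (73, -82, 121)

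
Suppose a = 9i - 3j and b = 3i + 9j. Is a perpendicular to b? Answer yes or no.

yes

a · b = 9·3 + (-3)·9 = 27 - 27 = 0
Zero, so the vectors are orthogonal.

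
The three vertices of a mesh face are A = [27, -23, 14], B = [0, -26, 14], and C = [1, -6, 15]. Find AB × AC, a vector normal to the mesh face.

AB = (-27, -3, 0)
AC = (-26, 17, 1)
i: (-3)·1 - 0·17 = -3 - 0 = -3
j: 0·(-26) - (-27)·1 = 0 - (-27) = 27
k: (-27)·17 - (-3)·(-26) = -459 - 78 = -537
AB × AC = (-3, 27, -537)

(-3, 27, -537)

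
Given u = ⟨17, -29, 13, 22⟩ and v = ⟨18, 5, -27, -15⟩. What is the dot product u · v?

-520

u · v = 17·18 + (-29)·5 + 13·(-27) + 22·(-15) = 306 - 145 - 351 - 330 = -520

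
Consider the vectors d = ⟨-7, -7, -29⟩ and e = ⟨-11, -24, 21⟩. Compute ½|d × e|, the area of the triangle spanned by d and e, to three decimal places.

i: (-7)·21 - (-29)·(-24) = -147 - 696 = -843
j: (-29)·(-11) - (-7)·21 = 319 - (-147) = 466
k: (-7)·(-24) - (-7)·(-11) = 168 - 77 = 91
d × e = (-843, 466, 91)
|d × e| = √((-843)² + 466² + 91²) = √936086 ≈ 967.5154
area = ½ · 967.5154 ≈ 483.758

483.758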